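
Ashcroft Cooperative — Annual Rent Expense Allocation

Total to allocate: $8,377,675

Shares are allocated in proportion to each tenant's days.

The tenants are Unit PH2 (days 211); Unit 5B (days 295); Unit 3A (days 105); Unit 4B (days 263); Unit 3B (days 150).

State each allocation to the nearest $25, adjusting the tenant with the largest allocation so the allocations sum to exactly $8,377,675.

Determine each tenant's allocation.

Combined days = 1,024.
Proportional shares: Unit PH2 211/1,024 × $8,377,675 = 1,726,259.20; Unit 5B 295/1,024 × $8,377,675 = 2,413,490.36; Unit 3A 105/1,024 × $8,377,675 = 859,038.94; Unit 4B 263/1,024 × $8,377,675 = 2,151,688.01; Unit 3B 150/1,024 × $8,377,675 = 1,227,198.49.
After rounding ($25): Unit PH2 $1,726,250; Unit 5B $2,413,500; Unit 3A $859,050; Unit 4B $2,151,700; Unit 3B $1,227,200. Sum = $8,377,700.
Difference $8,377,675 − $8,377,700 = −$25 applied to largest allocation (Unit 5B): Unit 5B becomes $2,413,475.

Unit PH2: $1,726,250 · Unit 5B: $2,413,475 · Unit 3A: $859,050 · Unit 4B: $2,151,700 · Unit 3B: $1,227,200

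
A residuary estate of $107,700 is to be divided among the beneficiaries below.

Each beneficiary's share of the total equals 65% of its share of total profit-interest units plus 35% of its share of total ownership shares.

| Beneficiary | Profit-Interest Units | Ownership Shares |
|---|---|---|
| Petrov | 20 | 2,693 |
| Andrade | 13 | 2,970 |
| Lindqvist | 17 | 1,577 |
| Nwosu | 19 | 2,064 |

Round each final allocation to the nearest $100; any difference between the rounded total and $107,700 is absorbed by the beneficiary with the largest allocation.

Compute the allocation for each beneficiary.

Profit-interest units total 69; ownership shares total 9,304.
Blended shares (65% profit-interest units + 35% ownership shares): Petrov 0.2897; Andrade 0.2342; Lindqvist 0.2195; Nwosu 0.2566.
Pro-rata amounts: Petrov 31,201.95; Andrade 25,222.25; Lindqvist 23,636.80; Nwosu 27,639.00.
At nearest $100: Petrov $31,200; Andrade $25,200; Lindqvist $23,600; Nwosu $27,600. Sum = $107,600.
Difference $107,700 − $107,600 = +$100 applied to largest allocation (Petrov): Petrov becomes $31,300.

Petrov: $31,300; Andrade: $25,200; Lindqvist: $23,600; Nwosu: $27,600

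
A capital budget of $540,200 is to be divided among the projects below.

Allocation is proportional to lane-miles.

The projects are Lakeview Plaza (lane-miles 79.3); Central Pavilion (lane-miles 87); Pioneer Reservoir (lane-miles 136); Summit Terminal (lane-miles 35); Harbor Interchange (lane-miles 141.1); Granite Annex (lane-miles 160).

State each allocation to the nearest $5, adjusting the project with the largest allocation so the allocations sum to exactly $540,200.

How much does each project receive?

Sum of lane-miles: 638.4.
Proportional shares: Lakeview Plaza 79.3/638.4 × $540,200 = 67,101.91; Central Pavilion 87/638.4 × $540,200 = 73,617.48; Pioneer Reservoir 136/638.4 × $540,200 = 115,080.20; Summit Terminal 35/638.4 × $540,200 = 29,616.23; Harbor Interchange 141.1/638.4 × $540,200 = 119,395.71; Granite Annex 160/638.4 × $540,200 = 135,388.47.
After rounding ($5): Lakeview Plaza $67,100; Central Pavilion $73,615; Pioneer Reservoir $115,080; Summit Terminal $29,615; Harbor Interchange $119,395; Granite Annex $135,390. Sum = $540,195.
Difference $540,200 − $540,195 = +$5 applied to largest allocation (Granite Annex): Granite Annex becomes $135,395.

Lakeview Plaza: $67,100 | Central Pavilion: $73,615 | Pioneer Reservoir: $115,080 | Summit Terminal: $29,615 | Harbor Interchange: $119,395 | Granite Annex: $135,395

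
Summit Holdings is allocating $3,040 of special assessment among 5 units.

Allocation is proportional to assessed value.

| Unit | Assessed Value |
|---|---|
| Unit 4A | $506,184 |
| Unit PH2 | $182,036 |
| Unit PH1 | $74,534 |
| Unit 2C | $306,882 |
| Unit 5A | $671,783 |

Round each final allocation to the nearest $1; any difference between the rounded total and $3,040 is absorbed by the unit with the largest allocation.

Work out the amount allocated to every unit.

Total assessed value = 1,741,419.
Proportional shares: Unit 4A 506,184/1,741,419 × $3,040 = 883.65; Unit PH2 182,036/1,741,419 × $3,040 = 317.78; Unit PH1 74,534/1,741,419 × $3,040 = 130.11; Unit 2C 306,882/1,741,419 × $3,040 = 535.72; Unit 5A 671,783/1,741,419 × $3,040 = 1,172.73.
At nearest $1: Unit 4A $884; Unit PH2 $318; Unit PH1 $130; Unit 2C $536; Unit 5A $1,173. Sum = $3,041.
Difference $3,040 − $3,041 = −$1 applied to largest allocation (Unit 5A): Unit 5A becomes $1,172.

Unit 4A: $884; Unit PH2: $318; Unit PH1: $130; Unit 2C: $536; Unit 5A: $1,172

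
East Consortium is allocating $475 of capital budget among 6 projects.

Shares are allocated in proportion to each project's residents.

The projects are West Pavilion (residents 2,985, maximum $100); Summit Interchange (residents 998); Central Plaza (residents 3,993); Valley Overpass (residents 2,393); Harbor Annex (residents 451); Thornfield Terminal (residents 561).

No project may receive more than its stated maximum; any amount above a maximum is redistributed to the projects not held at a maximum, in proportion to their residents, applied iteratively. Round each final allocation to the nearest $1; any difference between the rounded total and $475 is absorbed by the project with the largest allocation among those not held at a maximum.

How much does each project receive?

West Pavilion: $100 | Summit Interchange: $45 | Central Plaza: $178 | Valley Overpass: $107 | Harbor Annex: $20 | Thornfield Terminal: $25

Sum of residents: 11,381.
Pro-rata shares before constraints: West Pavilion 124.58; Summit Interchange 41.65; Central Plaza 166.65; Valley Overpass 99.87; Harbor Annex 18.82; Thornfield Terminal 23.41.
Held at cap: West Pavilion ($100); residual $375 reallocated over remaining residents 8,396.
Redistributed shares: Summit Interchange 44.57 → $45; Central Plaza 178.34 → $178; Valley Overpass 106.88 → $107; Harbor Annex 20.14 → $20; Thornfield Terminal 25.06 → $25.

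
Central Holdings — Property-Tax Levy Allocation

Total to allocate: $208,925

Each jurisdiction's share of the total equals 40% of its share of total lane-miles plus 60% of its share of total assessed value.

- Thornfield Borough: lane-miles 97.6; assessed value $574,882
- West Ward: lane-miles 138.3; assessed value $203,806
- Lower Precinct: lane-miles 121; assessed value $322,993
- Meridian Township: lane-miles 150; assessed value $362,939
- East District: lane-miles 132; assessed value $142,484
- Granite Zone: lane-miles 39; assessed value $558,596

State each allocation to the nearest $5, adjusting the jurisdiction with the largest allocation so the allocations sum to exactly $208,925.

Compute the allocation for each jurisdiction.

Thornfield Borough: $45,310 · West Ward: $28,845 · Lower Precinct: $33,610 · Meridian Township: $39,500 · East District: $24,520 · Granite Zone: $37,140

Totals — lane-miles 677.9, assessed value 2,165,700.
Composite weights (40% lane-miles + 60% assessed value): Thornfield Borough 0.2169; West Ward 0.1381; Lower Precinct 0.1609; Meridian Township 0.1891; East District 0.1174; Granite Zone 0.1778.
Pro-rata amounts: Thornfield Borough 45,307.22; West Ward 28,846.01; Lower Precinct 33,612.08; Meridian Township 39,499.29; East District 24,519.92; Granite Zone 37,140.47.
After rounding ($5): Thornfield Borough $45,305; West Ward $28,845; Lower Precinct $33,610; Meridian Township $39,500; East District $24,520; Granite Zone $37,140. Sum = $208,920.
Difference $208,925 − $208,920 = +$5 applied to largest allocation (Thornfield Borough): Thornfield Borough becomes $45,310.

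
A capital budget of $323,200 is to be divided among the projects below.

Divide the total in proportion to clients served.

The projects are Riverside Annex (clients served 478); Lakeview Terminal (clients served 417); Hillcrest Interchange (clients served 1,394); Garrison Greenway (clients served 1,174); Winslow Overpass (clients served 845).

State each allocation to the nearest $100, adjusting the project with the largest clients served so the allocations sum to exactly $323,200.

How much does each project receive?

Total clients served = 478 + 417 + 1,394 + 1,174 + 845 = 4,308.
Proportional shares: Riverside Annex 35,861.10; Lakeview Terminal 31,284.68; Hillcrest Interchange 104,582.36; Garrison Greenway 88,077.25; Winslow Overpass 63,394.61.
After rounding ($100): Riverside Annex $35,900; Lakeview Terminal $31,300; Hillcrest Interchange $104,600; Garrison Greenway $88,100; Winslow Overpass $63,400. Sum = $323,300.
Difference $323,200 − $323,300 = −$100 applied to largest clients served (Hillcrest Interchange): Hillcrest Interchange becomes $104,500.

Riverside Annex: $35,900; Lakeview Terminal: $31,300; Hillcrest Interchange: $104,500; Garrison Greenway: $88,100; Winslow Overpass: $63,400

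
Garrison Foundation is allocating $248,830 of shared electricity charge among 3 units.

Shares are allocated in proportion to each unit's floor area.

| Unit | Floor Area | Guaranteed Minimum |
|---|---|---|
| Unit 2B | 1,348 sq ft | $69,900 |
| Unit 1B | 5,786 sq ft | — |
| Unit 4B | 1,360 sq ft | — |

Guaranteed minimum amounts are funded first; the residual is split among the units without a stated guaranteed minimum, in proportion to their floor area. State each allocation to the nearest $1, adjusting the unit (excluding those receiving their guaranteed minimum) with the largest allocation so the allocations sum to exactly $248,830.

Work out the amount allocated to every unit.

Guaranteed amounts: Unit 2B $69,900. Residual $178,930.
Residual split over remaining floor area 7,146: Unit 1B 144,876.71 → $144,877; Unit 4B 34,053.29 → $34,053.

Unit 2B: $69,900 · Unit 1B: $144,877 · Unit 4B: $34,053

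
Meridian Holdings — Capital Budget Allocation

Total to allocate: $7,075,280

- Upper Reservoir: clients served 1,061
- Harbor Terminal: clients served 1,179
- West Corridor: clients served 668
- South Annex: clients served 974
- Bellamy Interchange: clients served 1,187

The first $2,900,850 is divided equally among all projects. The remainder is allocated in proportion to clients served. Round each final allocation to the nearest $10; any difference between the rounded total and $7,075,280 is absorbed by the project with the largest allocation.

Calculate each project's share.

Upper Reservoir: $1,453,930 | Harbor Terminal: $1,551,100 | West Corridor: $1,130,280 | South Annex: $1,382,280 | Bellamy Interchange: $1,557,690

Equal tier: $2,900,850 ÷ 5 = $580,170 apiece.
Remainder $4,174,430 by clients served (total 5,069): Upper Reservoir 873,756.21 → $873,760; Harbor Terminal 970,931.74 → $970,930; West Corridor 550,112.30 → $550,110; South Annex 802,109.85 → $802,110; Bellamy Interchange 977,519.91 → $977,520.
Totals: Upper Reservoir $580,170 + $873,760 = $1,453,930; Harbor Terminal $580,170 + $970,930 = $1,551,100; West Corridor $580,170 + $550,110 = $1,130,280; South Annex $580,170 + $802,110 = $1,382,280; Bellamy Interchange $580,170 + $977,520 = $1,557,690.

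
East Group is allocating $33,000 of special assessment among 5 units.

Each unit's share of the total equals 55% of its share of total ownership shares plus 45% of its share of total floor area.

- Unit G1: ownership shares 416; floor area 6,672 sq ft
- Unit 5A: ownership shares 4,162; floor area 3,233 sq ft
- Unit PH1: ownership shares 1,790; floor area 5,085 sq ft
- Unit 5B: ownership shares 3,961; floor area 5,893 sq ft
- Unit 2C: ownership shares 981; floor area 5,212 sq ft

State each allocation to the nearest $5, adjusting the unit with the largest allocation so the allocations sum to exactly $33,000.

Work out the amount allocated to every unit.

Unit G1: $4,465 · Unit 5A: $8,520 · Unit PH1: $5,765 · Unit 5B: $9,710 · Unit 2C: $4,540

Ownership shares total 11,310; floor area total 26,095.
Blended shares (55% ownership shares + 45% floor area): Unit G1 0.1353; Unit 5A 0.2581; Unit PH1 0.1747; Unit 5B 0.2942; Unit 2C 0.1376.
Pro-rata amounts: Unit G1 4,464.45; Unit 5A 8,518.89; Unit PH1 5,766.29; Unit 5B 9,710.07; Unit 2C 4,540.30.
At nearest $5: Unit G1 $4,465; Unit 5A $8,520; Unit PH1 $5,765; Unit 5B $9,710; Unit 2C $4,540. Sum = $33,000.
Sum already equals the total — no adjustment.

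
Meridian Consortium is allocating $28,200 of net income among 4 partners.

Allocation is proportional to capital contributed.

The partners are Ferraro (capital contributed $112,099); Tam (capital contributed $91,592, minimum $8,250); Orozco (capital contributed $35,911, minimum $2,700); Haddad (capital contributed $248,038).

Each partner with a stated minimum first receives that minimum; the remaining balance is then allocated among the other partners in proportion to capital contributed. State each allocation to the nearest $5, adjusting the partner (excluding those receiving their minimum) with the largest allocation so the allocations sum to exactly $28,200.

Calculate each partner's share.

Ferraro: $5,370 · Tam: $8,250 · Orozco: $2,700 · Haddad: $11,880

Fund the minimums — Tam $8,250; Orozco $2,700. Residual $17,250.
Residual split over remaining capital contributed 360,137: Ferraro 5,369.37 → $5,370; Haddad 11,880.63 → $11,880.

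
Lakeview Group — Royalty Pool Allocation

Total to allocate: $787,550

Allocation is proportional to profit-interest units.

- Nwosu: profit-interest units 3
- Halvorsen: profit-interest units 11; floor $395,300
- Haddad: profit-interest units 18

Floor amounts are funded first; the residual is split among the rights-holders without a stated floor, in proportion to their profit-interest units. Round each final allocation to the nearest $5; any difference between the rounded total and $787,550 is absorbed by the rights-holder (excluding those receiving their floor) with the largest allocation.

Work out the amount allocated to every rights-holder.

Nwosu: $56,035 · Halvorsen: $395,300 · Haddad: $336,215

Fund the minimums — Halvorsen $395,300. Balance $392,250.
Balance split over remaining profit-interest units 21: Nwosu 56,035.71 → $56,035; Haddad 336,214.29 → $336,215.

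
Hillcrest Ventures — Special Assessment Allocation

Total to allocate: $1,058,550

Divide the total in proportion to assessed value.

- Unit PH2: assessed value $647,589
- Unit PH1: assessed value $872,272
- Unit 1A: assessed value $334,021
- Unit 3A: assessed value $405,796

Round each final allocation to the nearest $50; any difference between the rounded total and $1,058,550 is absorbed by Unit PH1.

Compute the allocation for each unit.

Assessed value total: 2,259,678.
Pro-rata amounts: Unit PH2 647,589/2,259,678 × $1,058,550 = 303,364.17; Unit PH1 872,272/2,259,678 × $1,058,550 = 408,617.30; Unit 1A 334,021/2,259,678 × $1,058,550 = 156,472.71; Unit 3A 405,796/2,259,678 × $1,058,550 = 190,095.83.
After rounding ($50): Unit PH2 $303,350; Unit PH1 $408,600; Unit 1A $156,450; Unit 3A $190,100. Sum = $1,058,500.
Difference $1,058,550 − $1,058,500 = +$50 applied to Unit PH1: Unit PH1 becomes $408,650.

Unit PH2: $303,350; Unit PH1: $408,650; Unit 1A: $156,450; Unit 3A: $190,100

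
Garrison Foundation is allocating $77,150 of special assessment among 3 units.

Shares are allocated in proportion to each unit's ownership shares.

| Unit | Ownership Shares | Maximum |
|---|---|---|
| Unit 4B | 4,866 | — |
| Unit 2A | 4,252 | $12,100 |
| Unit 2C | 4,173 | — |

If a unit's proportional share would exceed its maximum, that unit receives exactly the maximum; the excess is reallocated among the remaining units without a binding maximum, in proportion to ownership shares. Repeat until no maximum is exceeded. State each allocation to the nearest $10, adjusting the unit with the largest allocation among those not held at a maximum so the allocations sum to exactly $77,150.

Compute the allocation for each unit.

Unit 4B: $35,020 | Unit 2A: $12,100 | Unit 2C: $30,030

Combined ownership shares = 13,291.
Unconstrained shares: Unit 4B 28,245.57; Unit 2A 24,681.50; Unit 2C 24,222.93.
Capped: Unit 2A ($12,100); residual $65,050 reallocated over remaining ownership shares 9,039.
Shares after redistribution: Unit 4B 35,018.62 → $35,020; Unit 2C 30,031.38 → $30,030.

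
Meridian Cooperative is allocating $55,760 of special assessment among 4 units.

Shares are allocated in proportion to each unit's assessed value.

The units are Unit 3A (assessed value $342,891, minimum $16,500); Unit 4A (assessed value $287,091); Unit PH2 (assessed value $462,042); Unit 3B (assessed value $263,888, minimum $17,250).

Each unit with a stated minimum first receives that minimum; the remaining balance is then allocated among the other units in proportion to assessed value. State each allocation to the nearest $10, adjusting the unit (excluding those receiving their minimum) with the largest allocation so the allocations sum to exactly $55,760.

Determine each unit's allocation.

Unit 3A: $16,500 · Unit 4A: $8,430 · Unit PH2: $13,580 · Unit 3B: $17,250

Guaranteed amounts: Unit 3A $16,500; Unit 3B $17,250. Residual $22,010.
Residual split over remaining assessed value 749,133: Unit 4A 8,434.91 → $8,430; Unit PH2 13,575.09 → $13,580.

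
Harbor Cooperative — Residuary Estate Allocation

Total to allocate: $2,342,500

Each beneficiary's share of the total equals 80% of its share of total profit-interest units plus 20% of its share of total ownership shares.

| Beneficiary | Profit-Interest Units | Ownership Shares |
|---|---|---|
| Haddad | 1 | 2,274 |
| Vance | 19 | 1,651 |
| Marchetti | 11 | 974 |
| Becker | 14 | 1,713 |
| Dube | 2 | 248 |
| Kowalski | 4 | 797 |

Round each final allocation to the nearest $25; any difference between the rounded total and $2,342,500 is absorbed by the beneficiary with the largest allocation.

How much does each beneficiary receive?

Haddad: $175,875 · Vance: $799,150 · Marchetti: $463,800 · Becker: $619,250 · Dube: $88,675 · Kowalski: $195,750

Profit-interest units total 51; ownership shares total 7,657.
Combined weights (80% profit-interest units + 20% ownership shares): Haddad 0.0751; Vance 0.3412; Marchetti 0.1980; Becker 0.2644; Dube 0.0379; Kowalski 0.0836.
Proportional shares: Haddad 175,881.71; Vance 799,174.69; Marchetti 463,791.09; Becker 619,242.72; Dube 88,664.29; Kowalski 195,745.51.
Rounded to nearest $25: Haddad $175,875; Vance $799,175; Marchetti $463,800; Becker $619,250; Dube $88,675; Kowalski $195,750. Sum = $2,342,525.
Difference $2,342,500 − $2,342,525 = −$25 applied to largest allocation (Vance): Vance becomes $799,150.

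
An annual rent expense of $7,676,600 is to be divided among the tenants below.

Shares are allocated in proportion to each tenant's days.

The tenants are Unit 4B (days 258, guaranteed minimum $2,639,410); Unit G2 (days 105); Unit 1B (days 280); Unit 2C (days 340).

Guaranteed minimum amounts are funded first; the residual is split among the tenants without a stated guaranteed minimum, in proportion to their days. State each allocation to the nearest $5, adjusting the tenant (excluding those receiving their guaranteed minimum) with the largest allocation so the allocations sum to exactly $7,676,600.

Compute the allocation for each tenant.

Minimums first: Unit 4B $2,639,410. Remaining pool $5,037,190.
Remaining pool split over remaining days 725: Unit G2 729,524.07 → $729,525; Unit 1B 1,945,397.52 → $1,945,400; Unit 2C 2,362,268.41 → $2,362,270.
Rounding difference −$5 applied to Unit 2C → $2,362,265.

Unit 4B: $2,639,410; Unit G2: $729,525; Unit 1B: $1,945,400; Unit 2C: $2,362,265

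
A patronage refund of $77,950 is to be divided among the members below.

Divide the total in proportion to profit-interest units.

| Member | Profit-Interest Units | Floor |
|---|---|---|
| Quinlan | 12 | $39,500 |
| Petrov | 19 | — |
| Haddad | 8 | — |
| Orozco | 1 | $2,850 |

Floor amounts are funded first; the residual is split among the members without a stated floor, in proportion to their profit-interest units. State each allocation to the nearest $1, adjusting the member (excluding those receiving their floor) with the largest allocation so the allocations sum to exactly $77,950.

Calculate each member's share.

Guaranteed amounts: Quinlan $39,500; Orozco $2,850. Residual $35,600.
Residual split over remaining profit-interest units 27: Petrov 25,051.85 → $25,052; Haddad 10,548.15 → $10,548.

Quinlan: $39,500 | Petrov: $25,052 | Haddad: $10,548 | Orozco: $2,850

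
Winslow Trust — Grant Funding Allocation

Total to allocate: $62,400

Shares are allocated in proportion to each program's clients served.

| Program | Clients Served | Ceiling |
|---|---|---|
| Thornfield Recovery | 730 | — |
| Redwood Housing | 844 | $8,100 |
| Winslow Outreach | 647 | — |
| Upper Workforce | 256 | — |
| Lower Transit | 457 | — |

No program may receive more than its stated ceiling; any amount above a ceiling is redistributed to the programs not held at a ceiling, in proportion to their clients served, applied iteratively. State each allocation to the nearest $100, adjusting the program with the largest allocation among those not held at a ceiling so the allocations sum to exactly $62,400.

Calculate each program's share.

Thornfield Recovery: $18,900 | Redwood Housing: $8,100 | Winslow Outreach: $16,800 | Upper Workforce: $6,700 | Lower Transit: $11,900

Combined clients served = 2,934.
Pro-rata shares before constraints: Thornfield Recovery 15,525.56; Redwood Housing 17,950.10; Winslow Outreach 13,760.33; Upper Workforce 5,444.58; Lower Transit 9,719.43.
Held at cap: Redwood Housing ($8,100); remaining pool $54,300 reallocated over remaining clients served 2,090.
Redistributed shares: Thornfield Recovery 18,966.03 → $19,000; Winslow Outreach 16,809.62 → $16,800; Upper Workforce 6,651.10 → $6,700; Lower Transit 11,873.25 → $11,900.
Rounding difference −$100 applied to Thornfield Recovery → $18,900.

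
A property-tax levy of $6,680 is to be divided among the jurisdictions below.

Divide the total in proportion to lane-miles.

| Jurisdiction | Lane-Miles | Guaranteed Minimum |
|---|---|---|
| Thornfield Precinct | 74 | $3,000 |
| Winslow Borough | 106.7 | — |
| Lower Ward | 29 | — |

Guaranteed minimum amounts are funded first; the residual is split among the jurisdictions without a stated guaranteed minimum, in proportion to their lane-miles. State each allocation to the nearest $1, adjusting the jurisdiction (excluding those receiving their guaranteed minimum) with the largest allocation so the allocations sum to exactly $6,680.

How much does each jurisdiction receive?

Thornfield Precinct: $3,000; Winslow Borough: $2,894; Lower Ward: $786

Fund the minimums — Thornfield Precinct $3,000. Balance $3,680.
Balance split over remaining lane-miles 135.7: Winslow Borough 2,893.56 → $2,894; Lower Ward 786.44 → $786.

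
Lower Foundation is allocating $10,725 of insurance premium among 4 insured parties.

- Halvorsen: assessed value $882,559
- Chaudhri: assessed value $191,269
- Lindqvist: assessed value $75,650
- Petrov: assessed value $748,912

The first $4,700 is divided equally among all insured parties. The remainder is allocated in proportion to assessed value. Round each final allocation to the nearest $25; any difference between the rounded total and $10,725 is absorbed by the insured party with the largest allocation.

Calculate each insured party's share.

Equal tier: $4,700 ÷ 4 = $1,175 apiece.
Remainder $6,025 by assessed value (total 1,898,390): Halvorsen 2,801.01 → $2,800; Chaudhri 607.04 → $600; Lindqvist 240.09 → $250; Petrov 2,376.85 → $2,375.
Totals: Halvorsen $1,175 + $2,800 = $3,975; Chaudhri $1,175 + $600 = $1,775; Lindqvist $1,175 + $250 = $1,425; Petrov $1,175 + $2,375 = $3,550.

Halvorsen: $3,975; Chaudhri: $1,775; Lindqvist: $1,425; Petrov: $3,550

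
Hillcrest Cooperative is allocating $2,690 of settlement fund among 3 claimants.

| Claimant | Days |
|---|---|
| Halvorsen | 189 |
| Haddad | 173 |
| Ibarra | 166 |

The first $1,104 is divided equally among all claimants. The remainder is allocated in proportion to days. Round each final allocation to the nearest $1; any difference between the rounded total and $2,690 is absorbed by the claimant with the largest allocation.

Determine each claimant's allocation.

Equal tier: $1,104 ÷ 3 = $368 apiece.
Remainder $1,586 by days (total 528): Halvorsen 567.72 → $568; Haddad 519.66 → $520; Ibarra 498.63 → $499.
Rounding difference −$1 on remainder applied to Halvorsen.
Totals: Halvorsen $368 + $567 = $935; Haddad $368 + $520 = $888; Ibarra $368 + $499 = $867.

Halvorsen: $935 | Haddad: $888 | Ibarra: $867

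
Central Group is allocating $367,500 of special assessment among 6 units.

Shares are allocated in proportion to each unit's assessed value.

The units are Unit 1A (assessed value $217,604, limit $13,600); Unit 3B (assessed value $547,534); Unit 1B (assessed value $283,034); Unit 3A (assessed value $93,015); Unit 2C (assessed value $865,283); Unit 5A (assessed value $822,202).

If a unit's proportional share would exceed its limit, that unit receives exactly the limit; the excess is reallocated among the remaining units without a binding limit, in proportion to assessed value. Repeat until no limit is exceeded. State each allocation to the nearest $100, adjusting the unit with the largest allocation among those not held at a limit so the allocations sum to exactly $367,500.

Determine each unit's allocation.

Total assessed value = 2,828,672.
Pro-rata shares before constraints: Unit 1A 28,271.03; Unit 3B 71,135.41; Unit 1B 36,771.67; Unit 3A 12,084.47; Unit 2C 112,417.24; Unit 5A 106,820.17.
Capped: Unit 1A ($13,600); residual $353,900 reallocated over remaining assessed value 2,611,068.
Shares after redistribution: Unit 3B 74,211.89 → $74,200; Unit 1B 38,361.98 → $38,400; Unit 3A 12,607.11 → $12,600; Unit 2C 117,279.08 → $117,300; Unit 5A 111,439.95 → $111,400.

Unit 1A: $13,600 | Unit 3B: $74,200 | Unit 1B: $38,400 | Unit 3A: $12,600 | Unit 2C: $117,300 | Unit 5A: $111,400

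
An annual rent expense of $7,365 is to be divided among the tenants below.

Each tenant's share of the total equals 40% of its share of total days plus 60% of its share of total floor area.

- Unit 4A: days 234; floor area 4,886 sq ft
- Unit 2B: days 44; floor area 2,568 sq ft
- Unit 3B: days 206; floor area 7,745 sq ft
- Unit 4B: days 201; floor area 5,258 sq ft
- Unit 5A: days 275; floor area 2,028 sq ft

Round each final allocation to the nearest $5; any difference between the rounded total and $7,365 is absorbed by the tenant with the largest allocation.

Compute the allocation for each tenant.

Days total 960; floor area total 22,485.
Composite weights (40% days + 60% floor area): Unit 4A 0.2279; Unit 2B 0.0869; Unit 3B 0.2925; Unit 4B 0.2241; Unit 5A 0.1687.
Proportional shares: Unit 4A 1,678.34; Unit 2B 639.72; Unit 3B 2,154.30; Unit 4B 1,650.18; Unit 5A 1,242.47.
At nearest $5: Unit 4A $1,680; Unit 2B $640; Unit 3B $2,155; Unit 4B $1,650; Unit 5A $1,240. Sum = $7,365.
Sum already equals the total — no adjustment.

Unit 4A: $1,680 · Unit 2B: $640 · Unit 3B: $2,155 · Unit 4B: $1,650 · Unit 5A: $1,240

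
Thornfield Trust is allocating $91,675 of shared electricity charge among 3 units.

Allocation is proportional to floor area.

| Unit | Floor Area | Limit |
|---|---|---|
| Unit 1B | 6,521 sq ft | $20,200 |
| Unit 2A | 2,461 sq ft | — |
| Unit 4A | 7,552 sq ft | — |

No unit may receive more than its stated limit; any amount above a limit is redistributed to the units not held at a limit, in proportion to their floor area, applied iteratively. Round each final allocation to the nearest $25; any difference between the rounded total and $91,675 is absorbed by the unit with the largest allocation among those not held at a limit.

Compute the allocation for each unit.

Combined floor area = 16,534.
Pro-rata shares before constraints: Unit 1B 36,156.57; Unit 2A 13,645.35; Unit 4A 41,873.09.
Held at cap: Unit 1B ($20,200); remaining pool $71,475 reallocated over remaining floor area 10,013.
Remaining shares: Unit 2A 17,567.16 → $17,575; Unit 4A 53,907.84 → $53,900.

Unit 1B: $20,200; Unit 2A: $17,575; Unit 4A: $53,900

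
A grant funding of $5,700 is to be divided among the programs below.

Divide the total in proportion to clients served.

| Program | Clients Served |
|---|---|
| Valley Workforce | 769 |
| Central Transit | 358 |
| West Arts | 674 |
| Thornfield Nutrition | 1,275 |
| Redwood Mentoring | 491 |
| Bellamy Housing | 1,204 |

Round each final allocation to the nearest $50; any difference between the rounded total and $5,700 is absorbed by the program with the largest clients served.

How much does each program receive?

Valley Workforce: $900; Central Transit: $450; West Arts: $800; Thornfield Nutrition: $1,500; Redwood Mentoring: $600; Bellamy Housing: $1,450

Total clients served = 769 + 358 + 674 + 1,275 + 491 + 1,204 = 4,771.
Proportional shares: Valley Workforce 918.74; Central Transit 427.71; West Arts 805.24; Thornfield Nutrition 1,523.27; Redwood Mentoring 586.61; Bellamy Housing 1,438.44.
At nearest $50: Valley Workforce $900; Central Transit $450; West Arts $800; Thornfield Nutrition $1,500; Redwood Mentoring $600; Bellamy Housing $1,450. Sum = $5,700.
Sum already equals the total — no adjustment.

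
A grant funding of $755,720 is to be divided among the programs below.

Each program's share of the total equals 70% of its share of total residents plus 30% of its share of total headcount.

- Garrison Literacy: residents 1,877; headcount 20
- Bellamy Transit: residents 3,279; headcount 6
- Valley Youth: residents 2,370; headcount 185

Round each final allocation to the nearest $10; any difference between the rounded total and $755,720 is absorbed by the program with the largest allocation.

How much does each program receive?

Residents total 7,526; headcount total 211.
Blended shares (70% residents + 30% headcount): Garrison Literacy 0.2030; Bellamy Transit 0.3135; Valley Youth 0.4835.
Pro-rata amounts: Garrison Literacy 153,424.36; Bellamy Transit 236,928.45; Valley Youth 365,367.19.
Rounded to nearest $10: Garrison Literacy $153,420; Bellamy Transit $236,930; Valley Youth $365,370. Sum = $755,720.
Sum already equals the total — no adjustment.

Garrison Literacy: $153,420 | Bellamy Transit: $236,930 | Valley Youth: $365,370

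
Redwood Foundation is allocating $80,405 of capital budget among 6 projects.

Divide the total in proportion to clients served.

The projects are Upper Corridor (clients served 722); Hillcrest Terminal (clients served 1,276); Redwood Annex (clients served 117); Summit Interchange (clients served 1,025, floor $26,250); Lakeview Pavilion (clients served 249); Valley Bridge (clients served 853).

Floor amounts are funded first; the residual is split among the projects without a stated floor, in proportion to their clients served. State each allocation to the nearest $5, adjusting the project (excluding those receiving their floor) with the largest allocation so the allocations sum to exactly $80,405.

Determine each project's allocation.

Fund the minimums — Summit Interchange $26,250. Residual $54,155.
Residual split over remaining clients served 3,217: Upper Corridor 12,154.15 → $12,155; Hillcrest Terminal 21,480.19 → $21,480; Redwood Annex 1,969.58 → $1,970; Lakeview Pavilion 4,191.67 → $4,190; Valley Bridge 14,359.41 → $14,360.

Upper Corridor: $12,155 · Hillcrest Terminal: $21,480 · Redwood Annex: $1,970 · Summit Interchange: $26,250 · Lakeview Pavilion: $4,190 · Valley Bridge: $14,360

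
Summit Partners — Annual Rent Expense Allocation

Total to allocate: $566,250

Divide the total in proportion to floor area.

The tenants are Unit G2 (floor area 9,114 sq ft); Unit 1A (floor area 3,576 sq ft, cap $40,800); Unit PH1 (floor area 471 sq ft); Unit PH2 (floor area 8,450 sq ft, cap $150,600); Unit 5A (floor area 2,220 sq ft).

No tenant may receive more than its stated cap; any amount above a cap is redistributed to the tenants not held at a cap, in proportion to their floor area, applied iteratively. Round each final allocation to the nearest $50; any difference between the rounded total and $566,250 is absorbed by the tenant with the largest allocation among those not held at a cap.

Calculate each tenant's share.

Combined floor area = 23,831.
Pro-rata shares before constraints: Unit G2 216,558.37; Unit 1A 84,969.58; Unit PH1 11,191.46; Unit PH2 200,781.02; Unit 5A 52,749.57.
Cap binds for Unit 1A ($40,800), Unit PH2 ($150,600); balance $374,850 reallocated over remaining floor area 11,805.
Remaining shares: Unit G2 289,401.35 → $289,400; Unit PH1 14,955.90 → $14,950; Unit 5A 70,492.76 → $70,500.

Unit G2: $289,400; Unit 1A: $40,800; Unit PH1: $14,950; Unit PH2: $150,600; Unit 5A: $70,500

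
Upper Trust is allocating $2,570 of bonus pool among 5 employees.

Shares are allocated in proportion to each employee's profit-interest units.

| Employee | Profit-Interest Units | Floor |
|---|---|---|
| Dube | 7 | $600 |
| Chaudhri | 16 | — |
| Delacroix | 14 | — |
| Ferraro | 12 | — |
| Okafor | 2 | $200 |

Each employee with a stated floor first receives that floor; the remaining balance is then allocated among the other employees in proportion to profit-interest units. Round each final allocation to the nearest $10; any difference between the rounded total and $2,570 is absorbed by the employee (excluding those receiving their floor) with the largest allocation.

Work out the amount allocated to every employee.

Fund the minimums — Dube $600; Okafor $200. Residual $1,770.
Residual split over remaining profit-interest units 42: Chaudhri 674.29 → $670; Delacroix 590.00 → $590; Ferraro 505.71 → $510.

Dube: $600 | Chaudhri: $670 | Delacroix: $590 | Ferraro: $510 | Okafor: $200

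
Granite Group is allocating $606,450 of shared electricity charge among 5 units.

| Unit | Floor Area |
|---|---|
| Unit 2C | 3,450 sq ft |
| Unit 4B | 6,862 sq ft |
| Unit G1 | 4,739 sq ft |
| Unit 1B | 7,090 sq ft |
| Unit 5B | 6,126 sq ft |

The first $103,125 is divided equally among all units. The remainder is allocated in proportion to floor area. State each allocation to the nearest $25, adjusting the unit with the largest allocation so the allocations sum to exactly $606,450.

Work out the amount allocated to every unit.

Unit 2C: $82,050 · Unit 4B: $142,800 · Unit G1: $105,000 · Unit 1B: $146,900 · Unit 5B: $129,700

Equal tier: $103,125 ÷ 5 = $20,625 apiece.
Remainder $503,325 by floor area (total 28,267): Unit 2C 61,431.04 → $61,425; Unit 4B 122,185.45 → $122,175; Unit G1 84,383.10 → $84,375; Unit 1B 126,245.24 → $126,250; Unit 5B 109,080.16 → $109,075.
Rounding difference +$25 on remainder applied to Unit 1B.
Totals: Unit 2C $20,625 + $61,425 = $82,050; Unit 4B $20,625 + $122,175 = $142,800; Unit G1 $20,625 + $84,375 = $105,000; Unit 1B $20,625 + $126,275 = $146,900; Unit 5B $20,625 + $109,075 = $129,700.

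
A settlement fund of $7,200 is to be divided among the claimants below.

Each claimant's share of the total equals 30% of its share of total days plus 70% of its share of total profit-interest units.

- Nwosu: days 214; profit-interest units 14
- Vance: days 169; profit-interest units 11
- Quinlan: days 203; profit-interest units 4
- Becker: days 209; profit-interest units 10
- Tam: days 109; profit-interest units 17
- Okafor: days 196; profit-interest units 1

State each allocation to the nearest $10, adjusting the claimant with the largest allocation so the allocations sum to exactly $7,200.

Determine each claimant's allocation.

Days total 1,100; profit-interest units total 57.
Blended shares (30% days + 70% profit-interest units): Nwosu 0.2303; Vance 0.1812; Quinlan 0.1045; Becker 0.1798; Tam 0.2385; Okafor 0.0657.
Pro-rata amounts: Nwosu 1,658.11; Vance 1,304.49; Quinlan 752.30; Becker 1,294.61; Tam 1,717.19; Okafor 473.29.
At nearest $10: Nwosu $1,660; Vance $1,300; Quinlan $750; Becker $1,290; Tam $1,720; Okafor $470. Sum = $7,190.
Difference $7,200 − $7,190 = +$10 applied to largest allocation (Tam): Tam becomes $1,730.

Nwosu: $1,660 · Vance: $1,300 · Quinlan: $750 · Becker: $1,290 · Tam: $1,730 · Okafor: $470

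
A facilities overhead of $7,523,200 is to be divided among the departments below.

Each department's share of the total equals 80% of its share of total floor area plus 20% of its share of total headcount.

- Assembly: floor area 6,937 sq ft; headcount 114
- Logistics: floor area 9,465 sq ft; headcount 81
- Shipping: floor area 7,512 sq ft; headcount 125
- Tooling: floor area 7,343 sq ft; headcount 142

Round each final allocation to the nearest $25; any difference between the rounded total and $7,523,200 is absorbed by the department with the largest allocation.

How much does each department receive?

Assembly: $1,707,000 · Logistics: $2,086,275 · Shipping: $1,853,550 · Tooling: $1,876,375

Totals — floor area 31,257, headcount 462.
Blended shares (80% floor area + 20% headcount): Assembly 0.2269; Logistics 0.2773; Shipping 0.2464; Tooling 0.2494.
Proportional shares: Assembly 1,706,999.63; Logistics 2,086,293.73; Shipping 1,853,541.09; Tooling 1,876,365.55.
At nearest $25: Assembly $1,707,000; Logistics $2,086,300; Shipping $1,853,550; Tooling $1,876,375. Sum = $7,523,225.
Difference $7,523,200 − $7,523,225 = −$25 applied to largest allocation (Logistics): Logistics becomes $2,086,275.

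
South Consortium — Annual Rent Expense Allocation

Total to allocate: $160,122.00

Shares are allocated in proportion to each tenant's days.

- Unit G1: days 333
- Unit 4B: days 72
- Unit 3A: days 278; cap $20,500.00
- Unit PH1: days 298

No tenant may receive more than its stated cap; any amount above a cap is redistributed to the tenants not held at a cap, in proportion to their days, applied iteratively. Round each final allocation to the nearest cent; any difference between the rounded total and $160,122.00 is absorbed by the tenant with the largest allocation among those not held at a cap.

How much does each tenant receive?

Unit G1: $66,136.74 | Unit 4B: $14,299.83 | Unit 3A: $20,500.00 | Unit PH1: $59,185.43

Sum of days: 981.
Proportional shares (ignoring caps): Unit G1 54,353.3394; Unit 4B 11,752.0734; Unit 3A 45,376.0612; Unit PH1 48,640.5260.
Capped: Unit 3A ($20,500.00); balance $139,622.00 reallocated over remaining days 703.
Remaining shares: Unit G1 66,136.7368 → $66,136.74; Unit 4B 14,299.83499 → $14,299.83; Unit PH1 59,185.4282 → $59,185.43.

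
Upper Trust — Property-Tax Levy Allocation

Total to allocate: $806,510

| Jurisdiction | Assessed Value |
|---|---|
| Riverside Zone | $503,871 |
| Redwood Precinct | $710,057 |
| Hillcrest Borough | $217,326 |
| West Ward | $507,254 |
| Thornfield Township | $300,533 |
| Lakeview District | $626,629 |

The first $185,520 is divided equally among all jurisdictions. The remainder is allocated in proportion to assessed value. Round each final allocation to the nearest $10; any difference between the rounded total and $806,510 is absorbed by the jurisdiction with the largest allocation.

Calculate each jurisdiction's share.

Riverside Zone: $140,110 | Redwood Precinct: $184,790 | Hillcrest Borough: $78,010 | West Ward: $140,840 | Thornfield Township: $96,050 | Lakeview District: $166,710

First tranche $185,520 split equally: $30,920 each.
Remainder $620,990 by assessed value (total 2,865,670): Riverside Zone 109,188.72 → $109,190; Redwood Precinct 153,869.18 → $153,870; Hillcrest Borough 47,094.49 → $47,090; West Ward 109,921.82 → $109,920; Thornfield Township 65,125.43 → $65,130; Lakeview District 135,790.35 → $135,790.
Totals: Riverside Zone $30,920 + $109,190 = $140,110; Redwood Precinct $30,920 + $153,870 = $184,790; Hillcrest Borough $30,920 + $47,090 = $78,010; West Ward $30,920 + $109,920 = $140,840; Thornfield Township $30,920 + $65,130 = $96,050; Lakeview District $30,920 + $135,790 = $166,710.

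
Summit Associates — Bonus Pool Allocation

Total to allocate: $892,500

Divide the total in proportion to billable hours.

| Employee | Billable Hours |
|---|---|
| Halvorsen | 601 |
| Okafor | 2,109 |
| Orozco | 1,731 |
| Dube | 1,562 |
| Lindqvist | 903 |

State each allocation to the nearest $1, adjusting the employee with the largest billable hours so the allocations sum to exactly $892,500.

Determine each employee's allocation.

Total billable hours = 6,906.
Raw shares: Halvorsen 601/6,906 × $892,500 = 77,670.504; Okafor 2,109/6,906 × $892,500 = 272,557.56; Orozco 1,731/6,906 × $892,500 = 223,706.56; Dube 1,562/6,906 × $892,500 = 201,865.77; Lindqvist 903/6,906 × $892,500 = 116,699.61.
After rounding ($1): Halvorsen $77,671; Okafor $272,558; Orozco $223,707; Dube $201,866; Lindqvist $116,700. Sum = $892,502.
Difference $892,500 − $892,502 = −$2 applied to largest billable hours (Okafor): Okafor becomes $272,556.

Halvorsen: $77,671; Okafor: $272,556; Orozco: $223,707; Dube: $201,866; Lindqvist: $116,700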